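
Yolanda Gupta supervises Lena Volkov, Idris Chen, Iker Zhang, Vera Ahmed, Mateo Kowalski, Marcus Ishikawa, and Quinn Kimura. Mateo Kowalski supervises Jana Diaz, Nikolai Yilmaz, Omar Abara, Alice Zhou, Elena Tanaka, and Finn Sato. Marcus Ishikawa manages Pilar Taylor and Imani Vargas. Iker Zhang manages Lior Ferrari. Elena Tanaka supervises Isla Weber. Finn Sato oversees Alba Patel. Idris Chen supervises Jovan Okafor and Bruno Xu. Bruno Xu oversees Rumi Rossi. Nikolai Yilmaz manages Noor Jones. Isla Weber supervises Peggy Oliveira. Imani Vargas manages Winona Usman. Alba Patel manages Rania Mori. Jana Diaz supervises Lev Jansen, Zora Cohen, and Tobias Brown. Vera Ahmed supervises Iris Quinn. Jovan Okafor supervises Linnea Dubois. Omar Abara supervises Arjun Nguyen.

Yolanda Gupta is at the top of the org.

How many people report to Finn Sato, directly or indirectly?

2

Finn Sato directly manages Alba Patel. Under Alba Patel: Rania Mori (1). That's 2 in total.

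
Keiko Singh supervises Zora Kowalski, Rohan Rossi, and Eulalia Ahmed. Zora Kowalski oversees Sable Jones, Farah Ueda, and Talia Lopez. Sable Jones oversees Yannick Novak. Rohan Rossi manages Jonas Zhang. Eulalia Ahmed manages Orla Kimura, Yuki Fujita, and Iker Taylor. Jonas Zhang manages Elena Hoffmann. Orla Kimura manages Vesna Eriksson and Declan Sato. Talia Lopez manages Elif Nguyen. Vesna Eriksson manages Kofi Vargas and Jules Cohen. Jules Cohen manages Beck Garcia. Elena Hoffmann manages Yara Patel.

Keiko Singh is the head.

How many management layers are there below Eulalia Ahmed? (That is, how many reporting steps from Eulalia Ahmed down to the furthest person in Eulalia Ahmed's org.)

The longest chain under Eulalia Ahmed runs Eulalia Ahmed → Orla Kimura → Vesna Eriksson → Jules Cohen → Beck Garcia, which is 4 levels below Eulalia Ahmed.

4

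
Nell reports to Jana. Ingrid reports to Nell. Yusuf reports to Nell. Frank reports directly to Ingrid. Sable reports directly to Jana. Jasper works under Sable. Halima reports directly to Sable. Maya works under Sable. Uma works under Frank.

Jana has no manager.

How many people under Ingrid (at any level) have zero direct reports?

The only person in Ingrid's organization with no one reporting to them is Uma. That is 1.

1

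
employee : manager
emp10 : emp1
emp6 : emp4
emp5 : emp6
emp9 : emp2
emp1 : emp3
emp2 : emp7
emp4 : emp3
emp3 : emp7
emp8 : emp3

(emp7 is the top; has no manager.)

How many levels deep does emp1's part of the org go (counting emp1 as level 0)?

1

The longest chain under emp1 runs emp1 → emp10, which is 1 level below emp1.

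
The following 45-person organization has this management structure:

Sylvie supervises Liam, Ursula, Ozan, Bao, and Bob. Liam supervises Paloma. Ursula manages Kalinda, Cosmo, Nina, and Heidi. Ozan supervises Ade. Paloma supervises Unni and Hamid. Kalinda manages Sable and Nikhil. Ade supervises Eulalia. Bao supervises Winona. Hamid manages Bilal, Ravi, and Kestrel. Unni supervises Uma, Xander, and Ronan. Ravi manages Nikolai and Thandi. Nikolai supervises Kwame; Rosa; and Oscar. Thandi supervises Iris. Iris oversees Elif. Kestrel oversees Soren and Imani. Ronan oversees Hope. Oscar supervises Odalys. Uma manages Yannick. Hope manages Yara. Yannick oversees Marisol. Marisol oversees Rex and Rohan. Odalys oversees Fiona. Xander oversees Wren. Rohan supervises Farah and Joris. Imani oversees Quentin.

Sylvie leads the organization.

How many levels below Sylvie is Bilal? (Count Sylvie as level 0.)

4

Chain from Bilal up to Sylvie: Bilal → Hamid → Paloma → Liam → Sylvie. That is 4 steps up, so Bilal is 4 levels below Sylvie.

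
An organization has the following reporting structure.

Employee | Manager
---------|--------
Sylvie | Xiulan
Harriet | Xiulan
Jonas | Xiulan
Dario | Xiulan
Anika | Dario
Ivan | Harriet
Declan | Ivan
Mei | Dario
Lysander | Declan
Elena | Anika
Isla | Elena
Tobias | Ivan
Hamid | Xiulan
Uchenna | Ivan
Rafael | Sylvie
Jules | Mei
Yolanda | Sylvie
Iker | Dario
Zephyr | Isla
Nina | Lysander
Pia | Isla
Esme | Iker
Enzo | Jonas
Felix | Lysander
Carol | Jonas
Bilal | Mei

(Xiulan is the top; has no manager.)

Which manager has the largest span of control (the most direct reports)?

Direct-report counts: Xiulan has 5; Dario has 3; Iker has 1; Mei has 2; Anika has 1; Elena has 1; Isla has 2; Jonas has 2; Harriet has 1; Ivan has 3; Declan has 1; Lysander has 2; Sylvie has 2. The largest is 5, held by Xiulan.

Xiulan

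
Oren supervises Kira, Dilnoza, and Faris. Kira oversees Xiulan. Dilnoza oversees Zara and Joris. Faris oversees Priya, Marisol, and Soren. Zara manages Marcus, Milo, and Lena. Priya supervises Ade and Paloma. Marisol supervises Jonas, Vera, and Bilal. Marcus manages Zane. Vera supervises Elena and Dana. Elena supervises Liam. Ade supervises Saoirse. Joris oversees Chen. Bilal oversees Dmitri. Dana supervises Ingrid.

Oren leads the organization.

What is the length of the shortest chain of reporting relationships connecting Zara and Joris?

2

Zara is 1 level below Dilnoza, and Joris is 1 level below Dilnoza (their lowest common manager). The shortest path runs up from Zara to Dilnoza and back down to Joris: 1 + 1 = 2 links.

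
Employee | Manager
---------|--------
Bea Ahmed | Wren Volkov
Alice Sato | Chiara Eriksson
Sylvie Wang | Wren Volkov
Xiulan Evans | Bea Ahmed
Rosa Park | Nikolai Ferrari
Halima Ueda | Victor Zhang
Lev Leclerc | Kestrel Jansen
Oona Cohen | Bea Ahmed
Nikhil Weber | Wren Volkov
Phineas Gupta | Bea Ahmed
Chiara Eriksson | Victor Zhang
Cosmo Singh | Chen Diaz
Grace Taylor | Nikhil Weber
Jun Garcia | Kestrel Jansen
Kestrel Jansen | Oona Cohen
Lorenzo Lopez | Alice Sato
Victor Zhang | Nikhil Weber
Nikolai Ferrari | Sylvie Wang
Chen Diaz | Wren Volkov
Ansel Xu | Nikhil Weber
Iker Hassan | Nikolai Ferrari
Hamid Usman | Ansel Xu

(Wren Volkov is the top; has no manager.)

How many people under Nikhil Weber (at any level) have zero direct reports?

4

The people in Nikhil Weber's organization with no one reporting to them are Grace Taylor, Hamid Usman, Halima Ueda, Lorenzo Lopez. That is 4.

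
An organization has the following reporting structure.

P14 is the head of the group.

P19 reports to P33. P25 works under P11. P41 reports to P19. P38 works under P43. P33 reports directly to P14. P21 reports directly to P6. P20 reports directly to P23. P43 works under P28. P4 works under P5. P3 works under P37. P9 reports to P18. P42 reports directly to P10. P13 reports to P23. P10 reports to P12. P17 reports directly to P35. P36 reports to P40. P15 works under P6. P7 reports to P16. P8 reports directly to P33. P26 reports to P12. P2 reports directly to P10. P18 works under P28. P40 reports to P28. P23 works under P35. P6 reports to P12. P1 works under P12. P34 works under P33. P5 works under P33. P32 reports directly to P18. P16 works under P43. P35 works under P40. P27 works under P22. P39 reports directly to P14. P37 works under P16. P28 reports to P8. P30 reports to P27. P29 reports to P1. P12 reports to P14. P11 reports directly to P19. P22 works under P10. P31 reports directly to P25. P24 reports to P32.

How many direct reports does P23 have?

P23 directly manages P13, P20. That is 2 direct reports.

2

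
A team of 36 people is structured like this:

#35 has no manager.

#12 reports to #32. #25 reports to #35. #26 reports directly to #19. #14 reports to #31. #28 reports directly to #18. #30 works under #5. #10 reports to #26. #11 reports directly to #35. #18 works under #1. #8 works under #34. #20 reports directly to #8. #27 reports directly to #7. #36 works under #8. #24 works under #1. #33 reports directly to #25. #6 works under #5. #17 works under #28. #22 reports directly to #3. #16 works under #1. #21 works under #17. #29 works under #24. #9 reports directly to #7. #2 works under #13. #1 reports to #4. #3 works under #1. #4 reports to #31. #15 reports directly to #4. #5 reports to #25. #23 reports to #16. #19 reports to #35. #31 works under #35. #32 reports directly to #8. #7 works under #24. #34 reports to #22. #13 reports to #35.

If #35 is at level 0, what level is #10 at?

Chain from #10 up to #35: #10 → #26 → #19 → #35. That is 3 steps up, so #10 is 3 levels below #35.

3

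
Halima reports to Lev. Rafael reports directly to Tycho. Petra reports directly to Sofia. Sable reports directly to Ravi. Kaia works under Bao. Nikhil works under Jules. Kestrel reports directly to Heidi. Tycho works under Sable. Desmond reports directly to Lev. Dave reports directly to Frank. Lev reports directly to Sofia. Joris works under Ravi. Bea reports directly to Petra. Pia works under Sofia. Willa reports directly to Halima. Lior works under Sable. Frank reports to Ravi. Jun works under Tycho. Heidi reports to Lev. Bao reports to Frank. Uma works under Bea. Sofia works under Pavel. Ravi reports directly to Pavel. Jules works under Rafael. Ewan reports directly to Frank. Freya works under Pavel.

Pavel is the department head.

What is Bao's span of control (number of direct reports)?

Bao directly manages Kaia. That is 1 direct report.

1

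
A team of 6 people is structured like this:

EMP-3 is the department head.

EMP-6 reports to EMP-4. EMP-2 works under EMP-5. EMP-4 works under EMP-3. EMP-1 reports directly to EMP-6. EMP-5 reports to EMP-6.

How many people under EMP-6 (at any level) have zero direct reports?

The people in EMP-6's organization with no one reporting to them are EMP-1, EMP-2. That is 2.

2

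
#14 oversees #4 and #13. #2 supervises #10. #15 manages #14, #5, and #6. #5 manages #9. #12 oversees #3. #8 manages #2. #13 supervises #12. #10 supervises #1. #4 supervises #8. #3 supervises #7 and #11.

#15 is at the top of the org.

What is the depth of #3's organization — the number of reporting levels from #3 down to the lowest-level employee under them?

The longest chain under #3 runs #3 → #11, which is 1 level below #3.

1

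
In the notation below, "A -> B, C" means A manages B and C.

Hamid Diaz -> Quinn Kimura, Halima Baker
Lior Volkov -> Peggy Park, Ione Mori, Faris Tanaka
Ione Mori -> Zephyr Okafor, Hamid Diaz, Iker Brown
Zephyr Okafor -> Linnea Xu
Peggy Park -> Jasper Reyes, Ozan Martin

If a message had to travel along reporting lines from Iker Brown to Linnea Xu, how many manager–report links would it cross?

Iker Brown is 1 level below Ione Mori, and Linnea Xu is 2 levels below Ione Mori (their lowest common manager). The shortest path runs up from Iker Brown to Ione Mori and back down to Linnea Xu: 1 + 2 = 3 links.

3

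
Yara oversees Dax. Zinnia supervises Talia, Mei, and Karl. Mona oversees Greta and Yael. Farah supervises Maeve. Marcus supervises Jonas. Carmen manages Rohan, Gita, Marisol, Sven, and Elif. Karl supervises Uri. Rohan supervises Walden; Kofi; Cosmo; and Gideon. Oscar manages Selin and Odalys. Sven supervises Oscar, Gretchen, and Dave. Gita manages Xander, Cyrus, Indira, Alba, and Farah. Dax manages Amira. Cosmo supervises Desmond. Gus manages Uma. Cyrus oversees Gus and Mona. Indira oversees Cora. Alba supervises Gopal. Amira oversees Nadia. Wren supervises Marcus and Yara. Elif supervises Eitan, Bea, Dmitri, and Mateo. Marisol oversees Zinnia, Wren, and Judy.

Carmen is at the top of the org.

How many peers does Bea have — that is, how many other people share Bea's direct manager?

Bea reports to Elif. Elif's other direct reports are Eitan, Dmitri, Mateo — 3 peers.

3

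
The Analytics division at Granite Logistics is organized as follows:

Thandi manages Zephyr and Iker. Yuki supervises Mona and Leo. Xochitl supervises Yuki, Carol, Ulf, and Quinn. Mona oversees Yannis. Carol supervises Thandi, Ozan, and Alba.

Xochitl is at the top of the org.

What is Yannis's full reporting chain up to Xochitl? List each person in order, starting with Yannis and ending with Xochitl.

Yannis -> Mona -> Yuki -> Xochitl

Yannis reports to Mona. Mona reports to Yuki. Yuki reports to Xochitl. Xochitl is at the top.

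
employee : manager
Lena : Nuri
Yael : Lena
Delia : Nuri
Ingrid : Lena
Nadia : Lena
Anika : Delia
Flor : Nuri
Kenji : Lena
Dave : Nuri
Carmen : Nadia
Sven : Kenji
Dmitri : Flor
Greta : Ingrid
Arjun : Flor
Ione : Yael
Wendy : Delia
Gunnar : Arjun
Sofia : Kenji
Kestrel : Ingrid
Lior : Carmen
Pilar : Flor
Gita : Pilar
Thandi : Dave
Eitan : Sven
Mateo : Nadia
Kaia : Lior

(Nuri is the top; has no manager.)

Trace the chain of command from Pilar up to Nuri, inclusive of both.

Pilar -> Flor -> Nuri

Pilar reports to Flor. Flor reports to Nuri. Nuri is at the top.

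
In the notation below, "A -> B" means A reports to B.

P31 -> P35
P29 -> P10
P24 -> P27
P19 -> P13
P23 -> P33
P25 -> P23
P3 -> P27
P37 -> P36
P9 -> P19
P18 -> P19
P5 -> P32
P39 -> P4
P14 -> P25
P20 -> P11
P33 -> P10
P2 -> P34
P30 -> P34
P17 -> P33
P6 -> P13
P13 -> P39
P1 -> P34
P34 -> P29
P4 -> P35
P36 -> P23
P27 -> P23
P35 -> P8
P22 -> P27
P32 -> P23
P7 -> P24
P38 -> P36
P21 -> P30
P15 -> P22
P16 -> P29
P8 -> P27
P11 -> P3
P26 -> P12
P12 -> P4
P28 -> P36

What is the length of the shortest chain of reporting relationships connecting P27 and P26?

P26 is in P27's organization: the chain from P26 up to P27 is P26 → P12 → P4 → P35 → P8 → P27, which is 5 links.

5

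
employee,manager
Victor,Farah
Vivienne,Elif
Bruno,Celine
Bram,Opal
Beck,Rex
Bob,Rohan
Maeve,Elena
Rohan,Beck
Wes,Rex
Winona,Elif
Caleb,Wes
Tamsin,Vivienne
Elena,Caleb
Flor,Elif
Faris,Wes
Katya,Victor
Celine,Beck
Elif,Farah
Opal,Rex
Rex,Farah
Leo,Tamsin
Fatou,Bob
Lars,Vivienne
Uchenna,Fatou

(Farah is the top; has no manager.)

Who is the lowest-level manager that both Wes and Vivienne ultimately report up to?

Farah

Wes's chain of managers is Rex, Farah. Vivienne's chain of managers is Elif, Farah. The first manager that appears in both chains is Farah.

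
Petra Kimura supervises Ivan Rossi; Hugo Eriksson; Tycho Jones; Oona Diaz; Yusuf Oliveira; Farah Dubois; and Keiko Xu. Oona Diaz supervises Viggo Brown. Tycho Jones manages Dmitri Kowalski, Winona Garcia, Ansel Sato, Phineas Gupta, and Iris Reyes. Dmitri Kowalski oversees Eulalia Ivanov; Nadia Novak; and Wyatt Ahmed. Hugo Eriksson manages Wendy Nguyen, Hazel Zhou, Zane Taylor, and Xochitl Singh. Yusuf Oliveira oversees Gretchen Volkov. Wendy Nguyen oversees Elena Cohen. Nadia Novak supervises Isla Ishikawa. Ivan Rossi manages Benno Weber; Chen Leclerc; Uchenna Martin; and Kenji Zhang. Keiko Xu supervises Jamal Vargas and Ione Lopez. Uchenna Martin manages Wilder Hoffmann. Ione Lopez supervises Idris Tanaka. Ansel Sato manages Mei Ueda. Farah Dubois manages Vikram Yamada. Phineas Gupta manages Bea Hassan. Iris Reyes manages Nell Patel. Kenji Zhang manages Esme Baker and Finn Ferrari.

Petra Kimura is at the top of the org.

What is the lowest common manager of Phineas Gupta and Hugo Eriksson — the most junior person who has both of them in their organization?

Petra Kimura

Phineas Gupta's chain of managers is Tycho Jones, Petra Kimura. Hugo Eriksson's chain of managers is Petra Kimura. The first manager that appears in both chains is Petra Kimura.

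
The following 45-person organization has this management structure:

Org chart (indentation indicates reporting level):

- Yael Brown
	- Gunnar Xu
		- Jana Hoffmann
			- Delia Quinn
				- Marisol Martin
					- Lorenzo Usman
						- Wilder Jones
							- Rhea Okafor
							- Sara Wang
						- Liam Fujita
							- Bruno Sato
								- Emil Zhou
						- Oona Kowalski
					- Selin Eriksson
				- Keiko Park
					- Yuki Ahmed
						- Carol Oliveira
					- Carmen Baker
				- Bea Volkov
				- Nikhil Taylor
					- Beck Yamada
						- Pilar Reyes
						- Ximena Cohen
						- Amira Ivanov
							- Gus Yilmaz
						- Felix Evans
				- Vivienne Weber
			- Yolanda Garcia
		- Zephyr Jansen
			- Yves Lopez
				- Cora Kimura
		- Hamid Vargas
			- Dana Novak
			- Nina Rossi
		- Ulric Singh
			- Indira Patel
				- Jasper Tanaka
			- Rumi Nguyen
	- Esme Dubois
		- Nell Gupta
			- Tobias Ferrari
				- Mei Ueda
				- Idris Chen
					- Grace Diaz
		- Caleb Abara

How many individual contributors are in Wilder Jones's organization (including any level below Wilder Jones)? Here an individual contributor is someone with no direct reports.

2

The people in Wilder Jones's organization with no one reporting to them are Sara Wang, Rhea Okafor. That is 2.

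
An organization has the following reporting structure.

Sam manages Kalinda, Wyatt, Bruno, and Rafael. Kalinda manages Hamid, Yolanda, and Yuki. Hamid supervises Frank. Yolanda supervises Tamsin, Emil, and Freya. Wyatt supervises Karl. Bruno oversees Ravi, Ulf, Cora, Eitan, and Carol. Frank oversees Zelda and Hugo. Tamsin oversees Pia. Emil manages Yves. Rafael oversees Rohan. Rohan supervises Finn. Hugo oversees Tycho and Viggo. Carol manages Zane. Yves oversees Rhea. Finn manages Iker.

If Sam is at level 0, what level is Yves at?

Chain from Yves up to Sam: Yves → Emil → Yolanda → Kalinda → Sam. That is 4 steps up, so Yves is 4 levels below Sam.

4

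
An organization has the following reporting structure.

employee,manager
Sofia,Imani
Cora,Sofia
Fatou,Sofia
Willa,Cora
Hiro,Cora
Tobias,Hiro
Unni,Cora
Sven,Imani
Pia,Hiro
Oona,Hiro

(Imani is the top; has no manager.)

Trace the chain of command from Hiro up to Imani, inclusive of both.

Hiro -> Cora -> Sofia -> Imani

Hiro reports to Cora. Cora reports to Sofia. Sofia reports to Imani. Imani is at the top.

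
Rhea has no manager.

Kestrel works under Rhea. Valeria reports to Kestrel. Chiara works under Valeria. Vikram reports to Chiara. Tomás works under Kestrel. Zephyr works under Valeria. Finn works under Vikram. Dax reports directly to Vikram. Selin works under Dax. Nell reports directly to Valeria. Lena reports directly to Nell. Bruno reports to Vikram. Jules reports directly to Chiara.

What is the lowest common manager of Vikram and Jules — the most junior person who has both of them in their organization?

Vikram's chain of managers is Chiara, Valeria, Kestrel, Rhea. Jules's chain of managers is Chiara, Valeria, Kestrel, Rhea. The first manager that appears in both chains is Chiara.

Chiara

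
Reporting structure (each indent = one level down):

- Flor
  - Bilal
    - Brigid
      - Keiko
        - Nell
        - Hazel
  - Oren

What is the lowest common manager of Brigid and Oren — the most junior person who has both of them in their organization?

Flor

Brigid's chain of managers is Bilal, Flor. Oren's chain of managers is Flor. The first manager that appears in both chains is Flor.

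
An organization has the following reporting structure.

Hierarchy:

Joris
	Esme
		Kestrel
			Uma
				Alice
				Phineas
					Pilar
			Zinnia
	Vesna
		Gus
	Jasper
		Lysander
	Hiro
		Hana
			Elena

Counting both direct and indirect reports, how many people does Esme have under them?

Esme directly manages Kestrel. Under Kestrel: Zinnia, Uma, Phineas, Pilar, Alice (5). That's 6 in total.

6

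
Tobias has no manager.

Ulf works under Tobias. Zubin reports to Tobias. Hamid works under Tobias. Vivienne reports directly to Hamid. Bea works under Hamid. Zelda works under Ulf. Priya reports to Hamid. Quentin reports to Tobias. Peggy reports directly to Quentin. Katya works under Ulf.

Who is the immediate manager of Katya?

Ulf

Katya reports directly to Ulf.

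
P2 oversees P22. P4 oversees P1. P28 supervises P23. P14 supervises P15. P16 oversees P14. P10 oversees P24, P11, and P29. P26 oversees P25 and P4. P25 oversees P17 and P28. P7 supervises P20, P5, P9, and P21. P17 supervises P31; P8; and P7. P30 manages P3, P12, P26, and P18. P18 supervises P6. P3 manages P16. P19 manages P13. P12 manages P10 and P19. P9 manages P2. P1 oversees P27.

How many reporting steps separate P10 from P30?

2

Chain from P10 up to P30: P10 → P12 → P30. That is 2 steps up, so P10 is 2 levels below P30.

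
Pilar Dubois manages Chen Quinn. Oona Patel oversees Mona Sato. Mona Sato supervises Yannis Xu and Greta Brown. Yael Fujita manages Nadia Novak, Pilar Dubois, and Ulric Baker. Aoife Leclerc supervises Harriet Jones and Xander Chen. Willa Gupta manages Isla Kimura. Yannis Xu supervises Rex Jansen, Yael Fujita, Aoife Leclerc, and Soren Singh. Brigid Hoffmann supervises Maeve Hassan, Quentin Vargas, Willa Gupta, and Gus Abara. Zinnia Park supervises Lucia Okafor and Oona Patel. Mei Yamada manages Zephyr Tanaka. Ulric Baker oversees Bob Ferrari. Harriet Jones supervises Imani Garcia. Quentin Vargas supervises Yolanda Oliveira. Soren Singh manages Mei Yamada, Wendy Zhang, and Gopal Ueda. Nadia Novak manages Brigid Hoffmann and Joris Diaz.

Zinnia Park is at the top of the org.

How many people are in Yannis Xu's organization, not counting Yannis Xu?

24

Yannis Xu directly manages Yael Fujita, Aoife Leclerc, Soren Singh, Rex Jansen. Under Yael Fujita: Ulric Baker, Bob Ferrari, Pilar Dubois, Chen Quinn, Nadia Novak, Joris Diaz, Brigid Hoffmann, Gus Abara, Willa Gupta, Isla Kimura, Quentin Vargas, Yolanda Oliveira, Maeve Hassan (13). Under Aoife Leclerc: Xander Chen, Harriet Jones, Imani Garcia (3). Under Soren Singh: Gopal Ueda, Wendy Zhang, Mei Yamada, Zephyr Tanaka (4). Rex Jansen has no reports. So Yannis Xu's organization is 4 direct reports plus everyone under them: 14 + 4 + 5 + 1 = 24.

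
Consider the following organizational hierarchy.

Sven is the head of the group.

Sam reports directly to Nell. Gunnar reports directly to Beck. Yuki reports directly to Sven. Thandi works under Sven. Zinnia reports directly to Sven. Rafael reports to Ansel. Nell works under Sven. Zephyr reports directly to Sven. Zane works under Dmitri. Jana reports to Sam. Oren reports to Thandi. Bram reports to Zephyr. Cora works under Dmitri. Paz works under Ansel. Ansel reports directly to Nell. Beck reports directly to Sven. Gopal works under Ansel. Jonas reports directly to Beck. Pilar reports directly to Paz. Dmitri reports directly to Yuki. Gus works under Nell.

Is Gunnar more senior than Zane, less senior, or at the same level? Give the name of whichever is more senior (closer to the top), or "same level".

Gunnar is 2 levels below Sven; Zane is 3. Gunnar is higher.

Gunnar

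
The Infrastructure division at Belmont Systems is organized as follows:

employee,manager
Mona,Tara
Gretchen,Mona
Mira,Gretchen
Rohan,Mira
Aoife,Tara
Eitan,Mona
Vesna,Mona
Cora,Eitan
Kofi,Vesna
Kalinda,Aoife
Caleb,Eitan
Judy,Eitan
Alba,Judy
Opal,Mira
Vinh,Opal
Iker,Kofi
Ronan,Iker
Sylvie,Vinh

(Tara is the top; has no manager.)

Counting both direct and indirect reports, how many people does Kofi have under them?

Kofi directly manages Iker. Under Iker: Ronan (1). That's 2 in total.

2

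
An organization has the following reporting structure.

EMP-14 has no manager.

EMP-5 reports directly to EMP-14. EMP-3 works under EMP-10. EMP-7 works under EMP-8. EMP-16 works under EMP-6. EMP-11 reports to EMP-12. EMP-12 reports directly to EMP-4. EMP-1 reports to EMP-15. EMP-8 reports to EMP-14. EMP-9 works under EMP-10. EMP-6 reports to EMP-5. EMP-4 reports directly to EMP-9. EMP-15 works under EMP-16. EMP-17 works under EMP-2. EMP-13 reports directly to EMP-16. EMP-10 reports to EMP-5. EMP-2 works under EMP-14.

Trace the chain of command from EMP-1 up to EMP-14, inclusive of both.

EMP-1 -> EMP-15 -> EMP-16 -> EMP-6 -> EMP-5 -> EMP-14

EMP-1 reports to EMP-15. EMP-15 reports to EMP-16. EMP-16 reports to EMP-6. EMP-6 reports to EMP-5. EMP-5 reports to EMP-14. EMP-14 is at the top.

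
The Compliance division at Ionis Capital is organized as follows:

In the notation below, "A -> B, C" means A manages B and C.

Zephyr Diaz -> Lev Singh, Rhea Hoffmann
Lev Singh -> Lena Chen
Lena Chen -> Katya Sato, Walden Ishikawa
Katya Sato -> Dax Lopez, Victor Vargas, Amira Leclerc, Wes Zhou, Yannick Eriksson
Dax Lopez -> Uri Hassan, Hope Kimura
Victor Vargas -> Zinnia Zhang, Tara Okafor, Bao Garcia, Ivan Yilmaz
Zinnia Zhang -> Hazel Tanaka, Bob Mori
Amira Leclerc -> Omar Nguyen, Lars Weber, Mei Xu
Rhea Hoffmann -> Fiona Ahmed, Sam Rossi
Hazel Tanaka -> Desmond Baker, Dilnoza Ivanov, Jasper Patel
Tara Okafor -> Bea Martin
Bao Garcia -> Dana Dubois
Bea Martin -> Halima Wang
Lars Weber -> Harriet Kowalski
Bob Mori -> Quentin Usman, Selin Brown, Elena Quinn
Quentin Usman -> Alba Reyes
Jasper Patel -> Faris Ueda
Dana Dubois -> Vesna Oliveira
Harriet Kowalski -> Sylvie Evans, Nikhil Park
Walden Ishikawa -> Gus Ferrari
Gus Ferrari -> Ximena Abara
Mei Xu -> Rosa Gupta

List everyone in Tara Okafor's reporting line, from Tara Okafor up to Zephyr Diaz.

Tara Okafor reports to Victor Vargas. Victor Vargas reports to Katya Sato. Katya Sato reports to Lena Chen. Lena Chen reports to Lev Singh. Lev Singh reports to Zephyr Diaz. Zephyr Diaz is at the top.

Tara Okafor -> Victor Vargas -> Katya Sato -> Lena Chen -> Lev Singh -> Zephyr Diaz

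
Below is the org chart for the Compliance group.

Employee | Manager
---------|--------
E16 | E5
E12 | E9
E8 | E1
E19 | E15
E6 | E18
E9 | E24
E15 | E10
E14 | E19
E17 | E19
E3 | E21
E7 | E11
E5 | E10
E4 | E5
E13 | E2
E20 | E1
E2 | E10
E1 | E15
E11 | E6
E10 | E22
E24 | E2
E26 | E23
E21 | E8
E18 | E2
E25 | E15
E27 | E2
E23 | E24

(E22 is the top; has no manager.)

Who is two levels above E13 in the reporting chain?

E10

E13 reports to E2, and E2 reports to E10. So E13's skip-level manager is E10.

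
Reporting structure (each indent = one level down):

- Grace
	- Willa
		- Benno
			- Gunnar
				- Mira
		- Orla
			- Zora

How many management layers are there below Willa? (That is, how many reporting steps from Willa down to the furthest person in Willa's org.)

The longest chain under Willa runs Willa → Benno → Gunnar → Mira, which is 3 levels below Willa.

3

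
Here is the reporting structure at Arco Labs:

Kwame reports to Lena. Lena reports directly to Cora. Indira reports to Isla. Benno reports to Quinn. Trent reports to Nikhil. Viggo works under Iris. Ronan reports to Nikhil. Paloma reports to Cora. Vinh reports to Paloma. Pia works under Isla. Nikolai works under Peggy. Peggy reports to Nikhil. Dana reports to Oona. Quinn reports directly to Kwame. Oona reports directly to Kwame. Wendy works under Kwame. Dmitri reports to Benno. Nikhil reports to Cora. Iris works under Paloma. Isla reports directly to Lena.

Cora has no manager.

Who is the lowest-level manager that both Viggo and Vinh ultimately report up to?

Paloma

Viggo's chain of managers is Iris, Paloma, Cora. Vinh's chain of managers is Paloma, Cora. The first manager that appears in both chains is Paloma.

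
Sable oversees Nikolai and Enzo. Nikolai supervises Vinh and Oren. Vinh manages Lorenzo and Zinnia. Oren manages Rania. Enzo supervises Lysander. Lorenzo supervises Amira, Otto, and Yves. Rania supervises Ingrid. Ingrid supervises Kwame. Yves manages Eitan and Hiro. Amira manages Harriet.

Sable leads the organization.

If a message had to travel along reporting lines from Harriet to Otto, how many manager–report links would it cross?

Harriet is 2 levels below Lorenzo, and Otto is 1 level below Lorenzo (their lowest common manager). The shortest path runs up from Harriet to Lorenzo and back down to Otto: 2 + 1 = 3 links.

3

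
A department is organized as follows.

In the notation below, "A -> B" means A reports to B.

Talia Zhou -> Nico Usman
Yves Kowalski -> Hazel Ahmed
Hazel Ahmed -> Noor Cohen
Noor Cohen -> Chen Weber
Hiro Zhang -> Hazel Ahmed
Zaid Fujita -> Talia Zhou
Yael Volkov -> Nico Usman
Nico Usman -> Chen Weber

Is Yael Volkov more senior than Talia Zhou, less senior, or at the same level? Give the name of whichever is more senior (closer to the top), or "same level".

Both Yael Volkov and Talia Zhou are 2 levels below Chen Weber.

same level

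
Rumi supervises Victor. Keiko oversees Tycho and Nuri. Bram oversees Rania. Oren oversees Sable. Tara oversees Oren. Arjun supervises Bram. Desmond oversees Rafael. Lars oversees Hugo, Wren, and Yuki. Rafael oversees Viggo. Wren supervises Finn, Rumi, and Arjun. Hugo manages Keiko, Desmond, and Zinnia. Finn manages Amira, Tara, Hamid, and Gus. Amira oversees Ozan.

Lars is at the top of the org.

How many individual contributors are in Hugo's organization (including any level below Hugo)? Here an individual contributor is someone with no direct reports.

The people in Hugo's organization with no one reporting to them are Zinnia, Viggo, Nuri, Tycho. That is 4.

4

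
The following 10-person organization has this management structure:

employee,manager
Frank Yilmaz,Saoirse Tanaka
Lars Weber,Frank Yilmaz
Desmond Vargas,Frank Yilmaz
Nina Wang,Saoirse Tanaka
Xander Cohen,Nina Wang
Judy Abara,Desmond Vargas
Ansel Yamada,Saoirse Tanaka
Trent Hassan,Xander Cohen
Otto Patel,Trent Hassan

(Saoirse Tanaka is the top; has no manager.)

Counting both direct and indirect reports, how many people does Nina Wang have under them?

Nina Wang directly manages Xander Cohen. Under Xander Cohen: Trent Hassan, Otto Patel (2). That's 3 in total.

3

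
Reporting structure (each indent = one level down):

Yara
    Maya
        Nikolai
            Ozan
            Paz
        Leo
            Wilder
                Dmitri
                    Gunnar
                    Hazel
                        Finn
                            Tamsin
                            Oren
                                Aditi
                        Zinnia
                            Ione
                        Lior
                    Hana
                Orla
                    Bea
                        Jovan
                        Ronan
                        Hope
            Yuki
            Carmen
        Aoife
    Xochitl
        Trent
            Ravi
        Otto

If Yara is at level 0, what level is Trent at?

2

Chain from Trent up to Yara: Trent → Xochitl → Yara. That is 2 steps up, so Trent is 2 levels below Yara.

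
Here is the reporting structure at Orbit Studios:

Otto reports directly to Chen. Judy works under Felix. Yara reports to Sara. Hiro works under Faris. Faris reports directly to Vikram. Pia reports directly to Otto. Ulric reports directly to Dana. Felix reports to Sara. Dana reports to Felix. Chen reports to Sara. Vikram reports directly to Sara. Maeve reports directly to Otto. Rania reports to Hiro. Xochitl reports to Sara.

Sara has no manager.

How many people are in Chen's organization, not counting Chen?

3

Chen directly manages Otto. Under Otto: Maeve, Pia (2). That's 3 in total.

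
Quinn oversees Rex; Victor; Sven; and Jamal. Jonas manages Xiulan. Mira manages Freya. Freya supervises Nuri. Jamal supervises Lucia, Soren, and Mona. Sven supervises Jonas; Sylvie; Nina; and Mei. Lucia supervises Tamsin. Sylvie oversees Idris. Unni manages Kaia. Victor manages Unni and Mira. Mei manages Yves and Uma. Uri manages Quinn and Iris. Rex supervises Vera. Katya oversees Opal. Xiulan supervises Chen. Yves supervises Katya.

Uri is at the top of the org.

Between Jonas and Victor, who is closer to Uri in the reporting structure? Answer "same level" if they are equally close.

Jonas is 3 levels below Uri; Victor is 2. Victor is higher.

Victor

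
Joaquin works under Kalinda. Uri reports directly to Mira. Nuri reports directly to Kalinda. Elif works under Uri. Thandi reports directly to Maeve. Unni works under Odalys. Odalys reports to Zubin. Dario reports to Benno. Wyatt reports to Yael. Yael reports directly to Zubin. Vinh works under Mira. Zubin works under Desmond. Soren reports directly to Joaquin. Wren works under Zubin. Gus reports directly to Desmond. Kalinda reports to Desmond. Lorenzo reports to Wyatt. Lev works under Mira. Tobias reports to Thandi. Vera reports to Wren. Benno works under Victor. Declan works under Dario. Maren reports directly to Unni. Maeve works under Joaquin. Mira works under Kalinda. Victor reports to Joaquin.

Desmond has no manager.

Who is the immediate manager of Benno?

Victor

Benno reports directly to Victor.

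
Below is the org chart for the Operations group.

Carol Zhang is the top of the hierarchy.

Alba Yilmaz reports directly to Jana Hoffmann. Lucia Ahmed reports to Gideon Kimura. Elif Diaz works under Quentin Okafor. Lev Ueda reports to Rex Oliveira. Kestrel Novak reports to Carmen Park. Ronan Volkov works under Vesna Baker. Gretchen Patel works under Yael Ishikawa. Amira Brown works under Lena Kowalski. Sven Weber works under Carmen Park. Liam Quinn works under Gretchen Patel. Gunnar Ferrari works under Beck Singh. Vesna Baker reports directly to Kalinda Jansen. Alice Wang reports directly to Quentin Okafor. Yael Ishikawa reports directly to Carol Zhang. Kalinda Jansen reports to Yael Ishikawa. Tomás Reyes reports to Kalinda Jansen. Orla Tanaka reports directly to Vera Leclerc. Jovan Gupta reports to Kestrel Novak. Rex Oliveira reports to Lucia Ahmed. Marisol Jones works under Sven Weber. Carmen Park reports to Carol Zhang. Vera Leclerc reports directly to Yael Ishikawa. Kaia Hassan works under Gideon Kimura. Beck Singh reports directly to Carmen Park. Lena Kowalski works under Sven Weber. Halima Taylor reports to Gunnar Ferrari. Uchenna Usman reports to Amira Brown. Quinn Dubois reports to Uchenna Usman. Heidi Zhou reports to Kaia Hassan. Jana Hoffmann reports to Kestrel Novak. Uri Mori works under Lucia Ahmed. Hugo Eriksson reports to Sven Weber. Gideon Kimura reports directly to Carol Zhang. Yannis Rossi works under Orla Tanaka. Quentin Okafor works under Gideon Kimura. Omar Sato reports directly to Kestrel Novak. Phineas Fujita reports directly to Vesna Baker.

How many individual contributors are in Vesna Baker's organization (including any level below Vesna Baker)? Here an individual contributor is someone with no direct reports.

The people in Vesna Baker's organization with no one reporting to them are Ronan Volkov, Phineas Fujita. That is 2.

2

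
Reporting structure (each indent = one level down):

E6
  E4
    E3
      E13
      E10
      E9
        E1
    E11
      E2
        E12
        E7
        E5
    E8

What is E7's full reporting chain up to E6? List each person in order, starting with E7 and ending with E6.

E7 -> E2 -> E11 -> E4 -> E6

E7 reports to E2. E2 reports to E11. E11 reports to E4. E4 reports to E6. E6 is at the top.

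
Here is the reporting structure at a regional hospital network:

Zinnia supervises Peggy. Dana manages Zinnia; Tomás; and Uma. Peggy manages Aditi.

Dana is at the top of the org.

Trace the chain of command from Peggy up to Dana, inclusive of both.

Peggy -> Zinnia -> Dana

Peggy reports to Zinnia. Zinnia reports to Dana. Dana is at the top.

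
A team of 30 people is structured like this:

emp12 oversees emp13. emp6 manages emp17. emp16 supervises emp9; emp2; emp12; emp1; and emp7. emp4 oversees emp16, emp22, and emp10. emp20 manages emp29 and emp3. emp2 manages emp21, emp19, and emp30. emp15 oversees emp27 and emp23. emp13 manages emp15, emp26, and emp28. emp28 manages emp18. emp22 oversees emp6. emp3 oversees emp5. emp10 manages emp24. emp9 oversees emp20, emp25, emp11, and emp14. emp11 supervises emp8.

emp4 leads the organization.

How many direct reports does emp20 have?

emp20 directly manages emp29, emp3. That is 2 direct reports.

2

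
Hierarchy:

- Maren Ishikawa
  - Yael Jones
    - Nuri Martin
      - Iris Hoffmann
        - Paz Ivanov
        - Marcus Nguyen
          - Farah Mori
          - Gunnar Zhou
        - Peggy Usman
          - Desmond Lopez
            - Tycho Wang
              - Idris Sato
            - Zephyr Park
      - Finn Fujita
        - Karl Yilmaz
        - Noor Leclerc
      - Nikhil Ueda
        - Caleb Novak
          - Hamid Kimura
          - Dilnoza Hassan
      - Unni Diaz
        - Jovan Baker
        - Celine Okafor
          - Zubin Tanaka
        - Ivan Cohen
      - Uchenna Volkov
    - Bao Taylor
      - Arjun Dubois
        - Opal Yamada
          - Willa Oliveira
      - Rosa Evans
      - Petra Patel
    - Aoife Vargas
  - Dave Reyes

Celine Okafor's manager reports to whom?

Nuri Martin

Celine Okafor reports to Unni Diaz, and Unni Diaz reports to Nuri Martin. So Celine Okafor's skip-level manager is Nuri Martin.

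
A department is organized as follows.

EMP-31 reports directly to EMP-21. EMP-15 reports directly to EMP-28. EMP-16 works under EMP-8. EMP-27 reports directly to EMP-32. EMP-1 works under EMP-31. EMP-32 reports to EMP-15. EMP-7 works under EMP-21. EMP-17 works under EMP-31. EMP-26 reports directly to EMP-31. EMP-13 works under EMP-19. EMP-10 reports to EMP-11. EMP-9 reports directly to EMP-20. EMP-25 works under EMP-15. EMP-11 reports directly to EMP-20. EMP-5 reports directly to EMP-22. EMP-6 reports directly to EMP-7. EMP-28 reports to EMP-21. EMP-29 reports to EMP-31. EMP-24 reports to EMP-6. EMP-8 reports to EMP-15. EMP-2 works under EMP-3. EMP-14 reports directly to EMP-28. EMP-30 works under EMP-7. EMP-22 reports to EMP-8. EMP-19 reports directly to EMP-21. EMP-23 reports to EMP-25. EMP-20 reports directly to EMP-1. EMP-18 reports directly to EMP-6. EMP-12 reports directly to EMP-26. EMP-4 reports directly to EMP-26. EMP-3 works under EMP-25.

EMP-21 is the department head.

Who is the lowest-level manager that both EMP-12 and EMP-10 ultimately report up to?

EMP-12's chain of managers is EMP-26, EMP-31, EMP-21. EMP-10's chain of managers is EMP-11, EMP-20, EMP-1, EMP-31, EMP-21. The first manager that appears in both chains is EMP-31.

EMP-31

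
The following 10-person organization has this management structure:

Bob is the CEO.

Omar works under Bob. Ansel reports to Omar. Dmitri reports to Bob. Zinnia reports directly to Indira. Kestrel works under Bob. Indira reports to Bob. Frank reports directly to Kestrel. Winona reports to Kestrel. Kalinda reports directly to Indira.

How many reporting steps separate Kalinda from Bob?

2

Chain from Kalinda up to Bob: Kalinda → Indira → Bob. That is 2 steps up, so Kalinda is 2 levels below Bob.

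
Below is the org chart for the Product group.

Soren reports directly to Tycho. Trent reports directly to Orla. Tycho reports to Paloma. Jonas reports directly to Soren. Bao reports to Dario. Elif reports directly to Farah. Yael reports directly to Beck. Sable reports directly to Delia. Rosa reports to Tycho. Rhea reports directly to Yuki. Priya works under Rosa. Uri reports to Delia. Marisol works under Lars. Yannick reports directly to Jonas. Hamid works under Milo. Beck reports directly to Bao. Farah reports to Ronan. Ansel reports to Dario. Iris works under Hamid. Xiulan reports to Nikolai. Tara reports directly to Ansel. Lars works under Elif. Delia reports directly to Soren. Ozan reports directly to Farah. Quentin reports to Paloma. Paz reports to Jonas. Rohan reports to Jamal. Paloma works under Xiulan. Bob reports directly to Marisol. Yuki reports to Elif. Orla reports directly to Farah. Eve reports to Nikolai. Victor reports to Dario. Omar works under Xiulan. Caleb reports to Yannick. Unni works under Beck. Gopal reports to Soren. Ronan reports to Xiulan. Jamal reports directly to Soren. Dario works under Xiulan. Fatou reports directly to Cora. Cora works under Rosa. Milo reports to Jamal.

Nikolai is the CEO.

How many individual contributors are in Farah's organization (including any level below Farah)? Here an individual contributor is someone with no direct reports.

The people in Farah's organization with no one reporting to them are Ozan, Bob, Rhea, Trent. That is 4.

4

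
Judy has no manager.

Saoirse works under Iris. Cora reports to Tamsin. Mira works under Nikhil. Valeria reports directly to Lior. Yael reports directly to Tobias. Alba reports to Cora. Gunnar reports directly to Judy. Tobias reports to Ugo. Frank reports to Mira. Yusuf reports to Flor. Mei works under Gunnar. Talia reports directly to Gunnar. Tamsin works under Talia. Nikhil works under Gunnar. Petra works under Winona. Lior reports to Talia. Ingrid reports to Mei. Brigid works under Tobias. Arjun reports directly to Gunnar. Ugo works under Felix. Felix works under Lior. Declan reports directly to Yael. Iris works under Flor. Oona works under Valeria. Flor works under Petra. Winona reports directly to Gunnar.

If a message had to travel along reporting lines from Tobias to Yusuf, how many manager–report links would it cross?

9

Tobias is 5 levels below Gunnar, and Yusuf is 4 levels below Gunnar (their lowest common manager). The shortest path runs up from Tobias to Gunnar and back down to Yusuf: 5 + 4 = 9 links.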